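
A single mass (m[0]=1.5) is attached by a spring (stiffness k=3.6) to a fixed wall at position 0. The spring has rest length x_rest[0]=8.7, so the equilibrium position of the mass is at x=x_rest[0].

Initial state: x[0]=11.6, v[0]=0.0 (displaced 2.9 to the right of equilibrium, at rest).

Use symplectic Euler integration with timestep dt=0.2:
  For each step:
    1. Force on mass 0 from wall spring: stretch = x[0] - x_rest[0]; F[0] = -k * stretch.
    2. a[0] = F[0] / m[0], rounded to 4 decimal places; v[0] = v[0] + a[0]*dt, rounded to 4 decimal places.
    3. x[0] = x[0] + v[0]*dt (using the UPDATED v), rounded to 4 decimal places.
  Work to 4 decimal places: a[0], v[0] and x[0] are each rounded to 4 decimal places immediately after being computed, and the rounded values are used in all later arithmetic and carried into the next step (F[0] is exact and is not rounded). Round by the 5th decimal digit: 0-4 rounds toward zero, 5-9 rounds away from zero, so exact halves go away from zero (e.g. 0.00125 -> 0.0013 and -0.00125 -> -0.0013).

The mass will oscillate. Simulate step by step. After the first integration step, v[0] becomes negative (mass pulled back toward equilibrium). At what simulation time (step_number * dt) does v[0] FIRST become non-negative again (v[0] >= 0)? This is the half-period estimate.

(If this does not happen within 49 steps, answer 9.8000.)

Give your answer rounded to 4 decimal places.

Answer: 2.2000

Derivation:
Step 0: x=[11.6000] v=[0.0000]
Step 1: x=[11.3216] v=[-1.3920]
Step 2: x=[10.7915] v=[-2.6504]
Step 3: x=[10.0606] v=[-3.6543]
Step 4: x=[9.1991] v=[-4.3074]
Step 5: x=[8.2897] v=[-4.5470]
Step 6: x=[7.4197] v=[-4.3501]
Step 7: x=[6.6726] v=[-3.7356]
Step 8: x=[6.1201] v=[-2.7624]
Step 9: x=[5.8153] v=[-1.5240]
Step 10: x=[5.7874] v=[-0.1393]
Step 11: x=[6.0391] v=[1.2587]
First v>=0 after going negative at step 11, time=2.2000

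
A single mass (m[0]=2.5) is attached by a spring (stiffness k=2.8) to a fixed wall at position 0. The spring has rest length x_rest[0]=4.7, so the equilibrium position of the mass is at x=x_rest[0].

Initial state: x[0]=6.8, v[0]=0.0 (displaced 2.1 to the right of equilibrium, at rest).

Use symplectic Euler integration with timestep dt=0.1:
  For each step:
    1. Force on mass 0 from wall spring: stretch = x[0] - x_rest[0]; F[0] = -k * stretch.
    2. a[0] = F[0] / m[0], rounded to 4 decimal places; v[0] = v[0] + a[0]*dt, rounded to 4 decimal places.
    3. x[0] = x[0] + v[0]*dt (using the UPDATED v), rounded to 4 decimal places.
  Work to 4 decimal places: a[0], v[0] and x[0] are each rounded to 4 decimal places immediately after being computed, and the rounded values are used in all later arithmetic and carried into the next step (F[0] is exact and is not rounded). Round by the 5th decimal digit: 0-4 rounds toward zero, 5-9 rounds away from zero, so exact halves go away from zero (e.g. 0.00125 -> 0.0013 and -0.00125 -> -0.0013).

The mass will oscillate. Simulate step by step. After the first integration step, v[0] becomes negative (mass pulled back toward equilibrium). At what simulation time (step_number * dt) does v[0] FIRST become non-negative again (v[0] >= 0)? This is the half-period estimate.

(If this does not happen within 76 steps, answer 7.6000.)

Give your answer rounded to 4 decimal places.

Step 0: x=[6.8000] v=[0.0000]
Step 1: x=[6.7765] v=[-0.2352]
Step 2: x=[6.7297] v=[-0.4678]
Step 3: x=[6.6602] v=[-0.6951]
Step 4: x=[6.5687] v=[-0.9146]
Step 5: x=[6.4563] v=[-1.1239]
Step 6: x=[6.3242] v=[-1.3206]
Step 7: x=[6.1740] v=[-1.5025]
Step 8: x=[6.0072] v=[-1.6676]
Step 9: x=[5.8258] v=[-1.8140]
Step 10: x=[5.6318] v=[-1.9401]
Step 11: x=[5.4274] v=[-2.0445]
Step 12: x=[5.2148] v=[-2.1260]
Step 13: x=[4.9964] v=[-2.1837]
Step 14: x=[4.7747] v=[-2.2169]
Step 15: x=[4.5522] v=[-2.2253]
Step 16: x=[4.3313] v=[-2.2088]
Step 17: x=[4.1146] v=[-2.1675]
Step 18: x=[3.9044] v=[-2.1019]
Step 19: x=[3.7031] v=[-2.0128]
Step 20: x=[3.5130] v=[-1.9012]
Step 21: x=[3.3362] v=[-1.7683]
Step 22: x=[3.1746] v=[-1.6156]
Step 23: x=[3.0301] v=[-1.4448]
Step 24: x=[2.9043] v=[-1.2578]
Step 25: x=[2.7986] v=[-1.0567]
Step 26: x=[2.7142] v=[-0.8437]
Step 27: x=[2.6521] v=[-0.6213]
Step 28: x=[2.6129] v=[-0.3919]
Step 29: x=[2.5971] v=[-0.1581]
Step 30: x=[2.6048] v=[0.0774]
First v>=0 after going negative at step 30, time=3.0000

Answer: 3.0000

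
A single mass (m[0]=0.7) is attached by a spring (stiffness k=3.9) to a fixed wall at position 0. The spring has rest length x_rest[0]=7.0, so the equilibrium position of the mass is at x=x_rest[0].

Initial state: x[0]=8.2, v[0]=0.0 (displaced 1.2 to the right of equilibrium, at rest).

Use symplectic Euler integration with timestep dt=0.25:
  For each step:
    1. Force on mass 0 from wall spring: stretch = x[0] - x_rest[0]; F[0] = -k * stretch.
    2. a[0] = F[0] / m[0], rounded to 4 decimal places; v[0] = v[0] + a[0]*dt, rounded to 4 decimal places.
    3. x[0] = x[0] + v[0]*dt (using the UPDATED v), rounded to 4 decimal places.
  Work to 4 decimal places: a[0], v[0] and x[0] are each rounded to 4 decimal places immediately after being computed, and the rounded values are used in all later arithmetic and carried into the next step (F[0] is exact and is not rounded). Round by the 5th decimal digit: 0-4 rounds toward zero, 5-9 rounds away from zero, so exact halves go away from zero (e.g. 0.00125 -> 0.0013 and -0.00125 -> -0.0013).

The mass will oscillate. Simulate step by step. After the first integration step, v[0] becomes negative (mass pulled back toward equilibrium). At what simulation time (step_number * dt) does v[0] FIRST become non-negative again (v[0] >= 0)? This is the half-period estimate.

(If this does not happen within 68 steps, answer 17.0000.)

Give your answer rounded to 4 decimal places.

Answer: 1.5000

Derivation:
Step 0: x=[8.2000] v=[0.0000]
Step 1: x=[7.7822] v=[-1.6714]
Step 2: x=[7.0920] v=[-2.7609]
Step 3: x=[6.3697] v=[-2.8891]
Step 4: x=[5.8669] v=[-2.0112]
Step 5: x=[5.7587] v=[-0.4330]
Step 6: x=[6.0827] v=[1.2960]
First v>=0 after going negative at step 6, time=1.5000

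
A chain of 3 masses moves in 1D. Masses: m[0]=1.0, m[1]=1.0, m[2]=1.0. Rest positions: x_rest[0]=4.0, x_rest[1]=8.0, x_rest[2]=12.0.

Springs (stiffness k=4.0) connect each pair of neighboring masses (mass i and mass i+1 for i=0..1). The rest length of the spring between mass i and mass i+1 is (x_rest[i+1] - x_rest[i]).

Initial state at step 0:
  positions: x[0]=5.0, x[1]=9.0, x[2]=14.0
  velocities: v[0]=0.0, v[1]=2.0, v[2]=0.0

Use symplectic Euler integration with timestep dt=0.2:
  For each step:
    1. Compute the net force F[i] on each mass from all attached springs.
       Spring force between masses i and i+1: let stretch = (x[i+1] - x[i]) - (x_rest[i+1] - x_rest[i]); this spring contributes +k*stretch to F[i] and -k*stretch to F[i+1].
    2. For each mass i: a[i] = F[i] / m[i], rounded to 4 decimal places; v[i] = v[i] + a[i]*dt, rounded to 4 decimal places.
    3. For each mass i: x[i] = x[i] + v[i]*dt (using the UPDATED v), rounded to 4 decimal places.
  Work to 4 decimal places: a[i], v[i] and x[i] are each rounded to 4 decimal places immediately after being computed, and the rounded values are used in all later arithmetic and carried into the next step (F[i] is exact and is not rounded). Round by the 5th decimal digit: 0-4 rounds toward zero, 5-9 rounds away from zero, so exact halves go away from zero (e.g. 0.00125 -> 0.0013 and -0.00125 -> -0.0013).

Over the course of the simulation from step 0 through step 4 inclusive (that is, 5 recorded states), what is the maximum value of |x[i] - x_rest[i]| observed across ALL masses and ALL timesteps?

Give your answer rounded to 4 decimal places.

Step 0: x=[5.0000 9.0000 14.0000] v=[0.0000 2.0000 0.0000]
Step 1: x=[5.0000 9.5600 13.8400] v=[0.0000 2.8000 -0.8000]
Step 2: x=[5.0896 10.0752 13.6352] v=[0.4480 2.5760 -1.0240]
Step 3: x=[5.3369 10.3623 13.5008] v=[1.2365 1.4355 -0.6720]
Step 4: x=[5.7483 10.3475 13.5042] v=[2.0568 -0.0740 0.0172]
Max displacement = 2.3623

Answer: 2.3623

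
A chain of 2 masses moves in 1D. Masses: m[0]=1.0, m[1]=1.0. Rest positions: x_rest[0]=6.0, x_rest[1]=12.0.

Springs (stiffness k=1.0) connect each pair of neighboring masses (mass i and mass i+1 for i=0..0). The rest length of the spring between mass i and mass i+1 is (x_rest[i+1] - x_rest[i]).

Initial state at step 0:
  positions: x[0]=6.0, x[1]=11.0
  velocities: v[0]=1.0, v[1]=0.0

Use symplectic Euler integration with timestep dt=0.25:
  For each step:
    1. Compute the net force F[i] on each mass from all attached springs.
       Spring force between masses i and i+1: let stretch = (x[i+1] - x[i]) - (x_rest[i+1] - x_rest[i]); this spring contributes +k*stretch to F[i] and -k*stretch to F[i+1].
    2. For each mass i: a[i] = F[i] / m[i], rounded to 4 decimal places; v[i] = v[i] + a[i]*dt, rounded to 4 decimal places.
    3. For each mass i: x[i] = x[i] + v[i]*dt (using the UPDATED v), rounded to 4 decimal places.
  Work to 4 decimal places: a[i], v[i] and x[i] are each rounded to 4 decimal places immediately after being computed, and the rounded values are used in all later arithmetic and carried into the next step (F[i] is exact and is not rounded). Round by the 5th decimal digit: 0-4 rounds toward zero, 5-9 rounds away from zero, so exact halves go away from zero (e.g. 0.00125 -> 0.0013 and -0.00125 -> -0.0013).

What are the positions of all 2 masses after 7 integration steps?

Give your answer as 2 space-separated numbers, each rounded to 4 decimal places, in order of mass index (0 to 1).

Step 0: x=[6.0000 11.0000] v=[1.0000 0.0000]
Step 1: x=[6.1875 11.0625] v=[0.7500 0.2500]
Step 2: x=[6.3047 11.1953] v=[0.4688 0.5313]
Step 3: x=[6.3526 11.3975] v=[0.1915 0.8087]
Step 4: x=[6.3408 11.6594] v=[-0.0473 1.0475]
Step 5: x=[6.2864 11.9639] v=[-0.2177 1.2179]
Step 6: x=[6.2118 12.2885] v=[-0.2983 1.2985]
Step 7: x=[6.1420 12.6083] v=[-0.2791 1.2793]

Answer: 6.1420 12.6083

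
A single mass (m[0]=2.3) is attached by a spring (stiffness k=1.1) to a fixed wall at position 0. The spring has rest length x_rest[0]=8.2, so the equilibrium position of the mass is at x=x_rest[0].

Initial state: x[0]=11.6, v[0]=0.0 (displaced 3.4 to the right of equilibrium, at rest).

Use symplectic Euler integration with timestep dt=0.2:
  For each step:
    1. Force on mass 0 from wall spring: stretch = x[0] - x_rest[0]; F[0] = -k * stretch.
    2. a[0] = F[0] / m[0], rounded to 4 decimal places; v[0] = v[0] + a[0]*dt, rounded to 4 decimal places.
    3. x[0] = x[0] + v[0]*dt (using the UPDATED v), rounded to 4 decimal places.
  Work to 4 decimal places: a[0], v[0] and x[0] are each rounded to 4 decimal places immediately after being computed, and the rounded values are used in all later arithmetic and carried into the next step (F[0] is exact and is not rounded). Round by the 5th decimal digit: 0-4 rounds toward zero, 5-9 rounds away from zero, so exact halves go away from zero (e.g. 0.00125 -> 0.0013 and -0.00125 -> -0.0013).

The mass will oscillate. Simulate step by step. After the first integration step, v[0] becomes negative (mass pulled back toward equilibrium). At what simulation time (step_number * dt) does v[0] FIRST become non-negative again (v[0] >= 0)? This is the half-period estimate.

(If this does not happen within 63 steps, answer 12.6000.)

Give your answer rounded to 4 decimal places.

Step 0: x=[11.6000] v=[0.0000]
Step 1: x=[11.5350] v=[-0.3252]
Step 2: x=[11.4062] v=[-0.6442]
Step 3: x=[11.2160] v=[-0.9509]
Step 4: x=[10.9681] v=[-1.2394]
Step 5: x=[10.6673] v=[-1.5042]
Step 6: x=[10.3193] v=[-1.7402]
Step 7: x=[9.9307] v=[-1.9429]
Step 8: x=[9.5090] v=[-2.1084]
Step 9: x=[9.0623] v=[-2.2336]
Step 10: x=[8.5991] v=[-2.3161]
Step 11: x=[8.1282] v=[-2.3543]
Step 12: x=[7.6587] v=[-2.3474]
Step 13: x=[7.1996] v=[-2.2956]
Step 14: x=[6.7596] v=[-2.1999]
Step 15: x=[6.3472] v=[-2.0621]
Step 16: x=[5.9702] v=[-1.8849]
Step 17: x=[5.6359] v=[-1.6716]
Step 18: x=[5.3506] v=[-1.4263]
Step 19: x=[5.1199] v=[-1.1537]
Step 20: x=[4.9481] v=[-0.8591]
Step 21: x=[4.8385] v=[-0.5480]
Step 22: x=[4.7932] v=[-0.2265]
Step 23: x=[4.8131] v=[0.0994]
First v>=0 after going negative at step 23, time=4.6000

Answer: 4.6000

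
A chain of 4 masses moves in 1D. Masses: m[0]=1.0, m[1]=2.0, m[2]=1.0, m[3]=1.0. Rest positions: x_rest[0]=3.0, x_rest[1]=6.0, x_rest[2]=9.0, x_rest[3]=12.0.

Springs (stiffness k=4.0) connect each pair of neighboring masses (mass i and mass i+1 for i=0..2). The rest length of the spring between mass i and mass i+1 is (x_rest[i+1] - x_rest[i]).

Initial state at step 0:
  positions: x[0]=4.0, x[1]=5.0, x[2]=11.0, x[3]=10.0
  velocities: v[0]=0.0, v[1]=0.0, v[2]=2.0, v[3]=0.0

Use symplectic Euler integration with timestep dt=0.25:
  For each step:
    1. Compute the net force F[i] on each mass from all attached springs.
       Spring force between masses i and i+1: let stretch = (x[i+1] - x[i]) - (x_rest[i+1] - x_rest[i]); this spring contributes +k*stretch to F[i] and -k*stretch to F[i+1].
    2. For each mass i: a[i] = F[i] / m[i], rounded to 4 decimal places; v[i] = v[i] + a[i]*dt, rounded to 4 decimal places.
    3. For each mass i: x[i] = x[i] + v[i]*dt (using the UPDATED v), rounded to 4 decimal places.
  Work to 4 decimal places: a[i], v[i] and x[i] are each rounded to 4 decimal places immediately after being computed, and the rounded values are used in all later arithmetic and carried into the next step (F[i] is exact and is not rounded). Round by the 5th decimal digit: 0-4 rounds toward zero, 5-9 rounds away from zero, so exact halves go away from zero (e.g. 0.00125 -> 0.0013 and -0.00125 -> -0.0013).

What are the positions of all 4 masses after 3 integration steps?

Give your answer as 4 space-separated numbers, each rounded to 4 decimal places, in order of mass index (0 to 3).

Step 0: x=[4.0000 5.0000 11.0000 10.0000] v=[0.0000 0.0000 2.0000 0.0000]
Step 1: x=[3.5000 5.6250 9.7500 11.0000] v=[-2.0000 2.5000 -5.0000 4.0000]
Step 2: x=[2.7813 6.5000 7.7813 12.4375] v=[-2.8750 3.5000 -7.8750 5.7500]
Step 3: x=[2.2422 7.0703 6.6563 13.4610] v=[-2.1563 2.2813 -4.5001 4.0938]

Answer: 2.2422 7.0703 6.6563 13.4610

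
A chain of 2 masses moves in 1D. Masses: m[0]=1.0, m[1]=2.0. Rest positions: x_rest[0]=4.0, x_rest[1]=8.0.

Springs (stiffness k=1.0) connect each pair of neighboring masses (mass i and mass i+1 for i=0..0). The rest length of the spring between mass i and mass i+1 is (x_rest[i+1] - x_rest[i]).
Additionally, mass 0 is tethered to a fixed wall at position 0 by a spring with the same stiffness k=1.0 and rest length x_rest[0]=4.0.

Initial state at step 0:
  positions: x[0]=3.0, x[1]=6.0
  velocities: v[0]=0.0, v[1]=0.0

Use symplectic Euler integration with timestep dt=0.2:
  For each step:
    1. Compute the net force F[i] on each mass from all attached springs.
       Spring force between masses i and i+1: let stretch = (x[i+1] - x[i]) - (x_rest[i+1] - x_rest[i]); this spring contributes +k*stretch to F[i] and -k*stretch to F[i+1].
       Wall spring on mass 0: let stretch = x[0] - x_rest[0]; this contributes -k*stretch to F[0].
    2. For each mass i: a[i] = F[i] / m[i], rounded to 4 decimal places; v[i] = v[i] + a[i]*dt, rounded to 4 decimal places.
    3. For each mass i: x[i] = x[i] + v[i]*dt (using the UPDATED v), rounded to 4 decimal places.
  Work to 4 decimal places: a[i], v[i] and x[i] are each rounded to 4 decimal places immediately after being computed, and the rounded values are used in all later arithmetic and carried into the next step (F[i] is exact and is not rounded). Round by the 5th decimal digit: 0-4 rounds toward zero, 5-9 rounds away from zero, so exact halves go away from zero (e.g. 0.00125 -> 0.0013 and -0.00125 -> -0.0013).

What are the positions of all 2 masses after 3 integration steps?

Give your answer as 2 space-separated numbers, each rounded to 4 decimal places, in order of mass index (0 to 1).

Answer: 3.0039 6.1180

Derivation:
Step 0: x=[3.0000 6.0000] v=[0.0000 0.0000]
Step 1: x=[3.0000 6.0200] v=[0.0000 0.1000]
Step 2: x=[3.0008 6.0596] v=[0.0040 0.1980]
Step 3: x=[3.0039 6.1180] v=[0.0156 0.2921]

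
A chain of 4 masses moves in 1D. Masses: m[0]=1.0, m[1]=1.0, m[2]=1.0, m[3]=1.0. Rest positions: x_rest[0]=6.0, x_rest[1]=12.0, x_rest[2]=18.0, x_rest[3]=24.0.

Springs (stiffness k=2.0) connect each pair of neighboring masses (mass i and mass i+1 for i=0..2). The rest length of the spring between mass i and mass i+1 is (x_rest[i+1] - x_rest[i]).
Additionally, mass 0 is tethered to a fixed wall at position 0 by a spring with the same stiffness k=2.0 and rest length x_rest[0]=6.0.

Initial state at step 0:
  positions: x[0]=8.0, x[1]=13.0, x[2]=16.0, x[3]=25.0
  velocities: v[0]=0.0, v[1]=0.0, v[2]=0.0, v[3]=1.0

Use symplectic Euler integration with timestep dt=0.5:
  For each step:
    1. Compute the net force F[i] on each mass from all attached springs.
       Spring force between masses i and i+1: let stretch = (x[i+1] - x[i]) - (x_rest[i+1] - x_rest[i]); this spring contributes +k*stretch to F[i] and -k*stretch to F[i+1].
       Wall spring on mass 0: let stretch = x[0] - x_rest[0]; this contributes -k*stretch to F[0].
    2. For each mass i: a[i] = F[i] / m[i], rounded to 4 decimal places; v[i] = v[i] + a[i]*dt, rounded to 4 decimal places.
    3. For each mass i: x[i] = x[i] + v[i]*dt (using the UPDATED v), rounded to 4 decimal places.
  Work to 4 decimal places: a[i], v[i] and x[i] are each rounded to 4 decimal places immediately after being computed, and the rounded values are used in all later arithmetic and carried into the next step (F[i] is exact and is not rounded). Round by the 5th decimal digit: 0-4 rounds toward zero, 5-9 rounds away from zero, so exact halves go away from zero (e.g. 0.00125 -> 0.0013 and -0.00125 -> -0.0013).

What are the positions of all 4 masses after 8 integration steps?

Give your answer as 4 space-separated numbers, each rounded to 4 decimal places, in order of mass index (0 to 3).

Step 0: x=[8.0000 13.0000 16.0000 25.0000] v=[0.0000 0.0000 0.0000 1.0000]
Step 1: x=[6.5000 12.0000 19.0000 24.0000] v=[-3.0000 -2.0000 6.0000 -2.0000]
Step 2: x=[4.5000 11.7500 21.0000 23.5000] v=[-4.0000 -0.5000 4.0000 -1.0000]
Step 3: x=[3.8750 12.5000 19.6250 24.7500] v=[-1.2500 1.5000 -2.7500 2.5000]
Step 4: x=[5.6250 12.5000 17.2500 26.4375] v=[3.5000 0.0000 -4.7500 3.3750]
Step 5: x=[8.0000 11.4375 17.0938 26.5313] v=[4.7500 -2.1250 -0.3125 0.1875]
Step 6: x=[8.0938 11.4844 18.8282 24.9063] v=[0.1875 0.0938 3.4687 -3.2500]
Step 7: x=[5.8360 13.5079 19.9297 23.2423] v=[-4.5157 4.0470 2.2030 -3.3281]
Step 8: x=[4.4961 14.9064 19.4766 22.9220] v=[-2.6798 2.7969 -0.9062 -0.6407]

Answer: 4.4961 14.9064 19.4766 22.9220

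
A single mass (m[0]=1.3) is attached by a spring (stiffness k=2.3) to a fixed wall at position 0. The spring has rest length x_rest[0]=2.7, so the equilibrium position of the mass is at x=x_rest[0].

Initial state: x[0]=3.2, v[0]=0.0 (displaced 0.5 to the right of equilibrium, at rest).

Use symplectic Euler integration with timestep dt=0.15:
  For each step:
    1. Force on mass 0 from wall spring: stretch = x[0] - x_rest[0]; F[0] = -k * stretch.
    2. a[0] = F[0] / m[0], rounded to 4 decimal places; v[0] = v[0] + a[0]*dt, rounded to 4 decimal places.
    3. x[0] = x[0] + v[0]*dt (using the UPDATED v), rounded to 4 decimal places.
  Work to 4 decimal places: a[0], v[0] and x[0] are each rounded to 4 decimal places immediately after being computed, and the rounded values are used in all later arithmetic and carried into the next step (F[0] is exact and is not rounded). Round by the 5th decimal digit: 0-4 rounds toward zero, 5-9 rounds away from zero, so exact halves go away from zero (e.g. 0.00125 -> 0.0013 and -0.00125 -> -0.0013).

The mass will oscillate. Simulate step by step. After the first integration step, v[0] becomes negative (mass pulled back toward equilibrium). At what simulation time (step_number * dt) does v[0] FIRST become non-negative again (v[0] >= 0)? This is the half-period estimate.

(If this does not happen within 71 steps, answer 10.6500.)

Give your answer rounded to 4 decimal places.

Step 0: x=[3.2000] v=[0.0000]
Step 1: x=[3.1801] v=[-0.1327]
Step 2: x=[3.1411] v=[-0.2601]
Step 3: x=[3.0845] v=[-0.3772]
Step 4: x=[3.0126] v=[-0.4792]
Step 5: x=[2.9283] v=[-0.5622]
Step 6: x=[2.8349] v=[-0.6228]
Step 7: x=[2.7361] v=[-0.6586]
Step 8: x=[2.6359] v=[-0.6682]
Step 9: x=[2.5382] v=[-0.6512]
Step 10: x=[2.4470] v=[-0.6083]
Step 11: x=[2.3658] v=[-0.5412]
Step 12: x=[2.2979] v=[-0.4525]
Step 13: x=[2.2460] v=[-0.3458]
Step 14: x=[2.2122] v=[-0.2253]
Step 15: x=[2.1978] v=[-0.0959]
Step 16: x=[2.2034] v=[0.0374]
First v>=0 after going negative at step 16, time=2.4000

Answer: 2.4000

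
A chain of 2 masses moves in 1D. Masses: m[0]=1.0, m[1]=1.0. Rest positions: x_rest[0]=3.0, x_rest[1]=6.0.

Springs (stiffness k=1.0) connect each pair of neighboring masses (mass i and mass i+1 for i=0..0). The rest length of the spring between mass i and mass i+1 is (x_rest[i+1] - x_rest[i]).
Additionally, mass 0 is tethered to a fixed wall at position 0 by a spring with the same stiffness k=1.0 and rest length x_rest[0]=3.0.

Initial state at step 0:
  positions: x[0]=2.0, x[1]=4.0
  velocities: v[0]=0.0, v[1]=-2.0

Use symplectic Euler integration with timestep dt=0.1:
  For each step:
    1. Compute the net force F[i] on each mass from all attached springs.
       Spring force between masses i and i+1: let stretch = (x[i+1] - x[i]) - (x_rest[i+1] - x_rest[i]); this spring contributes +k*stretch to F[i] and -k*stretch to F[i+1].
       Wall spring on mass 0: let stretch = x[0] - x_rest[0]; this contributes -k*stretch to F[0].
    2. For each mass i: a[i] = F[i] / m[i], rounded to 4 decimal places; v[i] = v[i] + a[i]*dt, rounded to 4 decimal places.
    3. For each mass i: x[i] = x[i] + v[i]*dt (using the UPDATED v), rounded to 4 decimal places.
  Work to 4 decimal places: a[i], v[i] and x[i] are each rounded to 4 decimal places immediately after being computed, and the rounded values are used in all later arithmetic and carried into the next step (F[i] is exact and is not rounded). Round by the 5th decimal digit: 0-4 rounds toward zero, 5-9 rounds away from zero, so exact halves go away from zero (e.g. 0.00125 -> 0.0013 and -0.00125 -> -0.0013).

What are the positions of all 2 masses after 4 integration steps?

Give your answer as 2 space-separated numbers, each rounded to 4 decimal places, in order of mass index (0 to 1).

Answer: 1.9819 3.3183

Derivation:
Step 0: x=[2.0000 4.0000] v=[0.0000 -2.0000]
Step 1: x=[2.0000 3.8100] v=[0.0000 -1.9000]
Step 2: x=[1.9981 3.6319] v=[-0.0190 -1.7810]
Step 3: x=[1.9926 3.4675] v=[-0.0554 -1.6444]
Step 4: x=[1.9819 3.3183] v=[-0.1072 -1.4919]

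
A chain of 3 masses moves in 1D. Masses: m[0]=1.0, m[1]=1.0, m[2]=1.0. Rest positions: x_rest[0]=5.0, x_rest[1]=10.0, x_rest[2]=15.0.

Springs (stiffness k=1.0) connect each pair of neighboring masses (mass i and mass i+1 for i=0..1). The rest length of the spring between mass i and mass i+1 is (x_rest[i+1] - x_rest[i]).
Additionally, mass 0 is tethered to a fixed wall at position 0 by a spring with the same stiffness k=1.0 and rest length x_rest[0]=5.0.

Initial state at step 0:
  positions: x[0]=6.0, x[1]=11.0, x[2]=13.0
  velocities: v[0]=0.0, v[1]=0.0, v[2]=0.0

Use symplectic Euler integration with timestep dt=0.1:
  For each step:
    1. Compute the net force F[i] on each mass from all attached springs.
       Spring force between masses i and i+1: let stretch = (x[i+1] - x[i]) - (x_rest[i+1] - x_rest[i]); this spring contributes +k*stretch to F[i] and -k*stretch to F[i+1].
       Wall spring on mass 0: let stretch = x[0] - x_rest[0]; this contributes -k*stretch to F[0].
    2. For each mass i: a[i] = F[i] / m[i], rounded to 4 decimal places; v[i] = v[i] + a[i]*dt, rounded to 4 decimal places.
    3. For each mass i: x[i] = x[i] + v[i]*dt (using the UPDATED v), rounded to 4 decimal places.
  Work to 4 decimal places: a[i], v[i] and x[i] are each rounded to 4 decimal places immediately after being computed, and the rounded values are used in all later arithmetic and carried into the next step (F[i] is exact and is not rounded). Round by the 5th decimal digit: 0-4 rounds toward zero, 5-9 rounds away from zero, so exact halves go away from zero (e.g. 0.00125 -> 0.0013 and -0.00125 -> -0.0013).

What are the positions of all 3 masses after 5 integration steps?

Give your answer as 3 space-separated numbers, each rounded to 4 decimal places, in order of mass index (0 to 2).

Step 0: x=[6.0000 11.0000 13.0000] v=[0.0000 0.0000 0.0000]
Step 1: x=[5.9900 10.9700 13.0300] v=[-0.1000 -0.3000 0.3000]
Step 2: x=[5.9699 10.9108 13.0894] v=[-0.2010 -0.5920 0.5940]
Step 3: x=[5.9395 10.8240 13.1770] v=[-0.3039 -0.8682 0.8761]
Step 4: x=[5.8986 10.7119 13.2911] v=[-0.4094 -1.1214 1.1408]
Step 5: x=[5.8468 10.5774 13.4294] v=[-0.5179 -1.3448 1.3829]

Answer: 5.8468 10.5774 13.4294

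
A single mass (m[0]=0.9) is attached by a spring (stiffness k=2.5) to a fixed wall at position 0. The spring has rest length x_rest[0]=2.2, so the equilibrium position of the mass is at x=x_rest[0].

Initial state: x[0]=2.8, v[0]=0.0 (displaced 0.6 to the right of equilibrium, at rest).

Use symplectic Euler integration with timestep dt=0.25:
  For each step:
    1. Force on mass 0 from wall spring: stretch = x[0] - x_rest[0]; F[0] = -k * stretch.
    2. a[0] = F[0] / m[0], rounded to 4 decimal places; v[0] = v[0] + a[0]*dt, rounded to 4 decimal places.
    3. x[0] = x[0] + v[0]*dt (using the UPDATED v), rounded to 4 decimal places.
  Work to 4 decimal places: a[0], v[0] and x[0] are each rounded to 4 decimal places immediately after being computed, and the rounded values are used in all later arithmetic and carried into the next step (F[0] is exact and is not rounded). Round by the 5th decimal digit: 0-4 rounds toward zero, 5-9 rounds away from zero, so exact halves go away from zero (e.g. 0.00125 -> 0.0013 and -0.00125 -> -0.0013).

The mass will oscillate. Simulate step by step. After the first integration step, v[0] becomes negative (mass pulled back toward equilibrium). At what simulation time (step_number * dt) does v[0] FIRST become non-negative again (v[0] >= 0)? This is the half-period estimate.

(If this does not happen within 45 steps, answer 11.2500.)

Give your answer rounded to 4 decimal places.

Step 0: x=[2.8000] v=[0.0000]
Step 1: x=[2.6958] v=[-0.4167]
Step 2: x=[2.5056] v=[-0.7610]
Step 3: x=[2.2623] v=[-0.9732]
Step 4: x=[2.0082] v=[-1.0165]
Step 5: x=[1.7874] v=[-0.8833]
Step 6: x=[1.6382] v=[-0.5968]
Step 7: x=[1.5865] v=[-0.2067]
Step 8: x=[1.6414] v=[0.2194]
First v>=0 after going negative at step 8, time=2.0000

Answer: 2.0000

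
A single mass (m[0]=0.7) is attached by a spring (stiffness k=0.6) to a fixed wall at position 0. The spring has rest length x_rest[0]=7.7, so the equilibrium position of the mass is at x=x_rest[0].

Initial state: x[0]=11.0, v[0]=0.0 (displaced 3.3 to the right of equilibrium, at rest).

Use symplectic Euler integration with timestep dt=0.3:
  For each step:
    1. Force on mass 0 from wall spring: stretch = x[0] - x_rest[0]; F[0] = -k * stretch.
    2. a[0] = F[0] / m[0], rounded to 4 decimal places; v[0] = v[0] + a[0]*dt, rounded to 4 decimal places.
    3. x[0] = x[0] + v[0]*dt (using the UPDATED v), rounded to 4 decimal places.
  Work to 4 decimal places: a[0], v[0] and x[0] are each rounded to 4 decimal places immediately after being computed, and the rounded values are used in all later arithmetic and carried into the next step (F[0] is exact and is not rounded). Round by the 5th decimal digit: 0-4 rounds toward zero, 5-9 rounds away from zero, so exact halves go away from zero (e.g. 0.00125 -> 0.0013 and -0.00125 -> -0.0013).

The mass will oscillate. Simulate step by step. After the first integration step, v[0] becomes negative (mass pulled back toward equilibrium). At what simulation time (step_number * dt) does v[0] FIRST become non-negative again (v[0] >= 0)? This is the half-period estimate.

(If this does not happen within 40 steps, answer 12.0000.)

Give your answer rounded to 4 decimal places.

Step 0: x=[11.0000] v=[0.0000]
Step 1: x=[10.7454] v=[-0.8486]
Step 2: x=[10.2559] v=[-1.6317]
Step 3: x=[9.5692] v=[-2.2889]
Step 4: x=[8.7383] v=[-2.7696]
Step 5: x=[7.8273] v=[-3.0366]
Step 6: x=[6.9065] v=[-3.0693]
Step 7: x=[6.0469] v=[-2.8653]
Step 8: x=[5.3148] v=[-2.4402]
Step 9: x=[4.7667] v=[-1.8269]
Step 10: x=[4.4449] v=[-1.0726]
Step 11: x=[4.3742] v=[-0.2356]
Step 12: x=[4.5601] v=[0.6196]
First v>=0 after going negative at step 12, time=3.6000

Answer: 3.6000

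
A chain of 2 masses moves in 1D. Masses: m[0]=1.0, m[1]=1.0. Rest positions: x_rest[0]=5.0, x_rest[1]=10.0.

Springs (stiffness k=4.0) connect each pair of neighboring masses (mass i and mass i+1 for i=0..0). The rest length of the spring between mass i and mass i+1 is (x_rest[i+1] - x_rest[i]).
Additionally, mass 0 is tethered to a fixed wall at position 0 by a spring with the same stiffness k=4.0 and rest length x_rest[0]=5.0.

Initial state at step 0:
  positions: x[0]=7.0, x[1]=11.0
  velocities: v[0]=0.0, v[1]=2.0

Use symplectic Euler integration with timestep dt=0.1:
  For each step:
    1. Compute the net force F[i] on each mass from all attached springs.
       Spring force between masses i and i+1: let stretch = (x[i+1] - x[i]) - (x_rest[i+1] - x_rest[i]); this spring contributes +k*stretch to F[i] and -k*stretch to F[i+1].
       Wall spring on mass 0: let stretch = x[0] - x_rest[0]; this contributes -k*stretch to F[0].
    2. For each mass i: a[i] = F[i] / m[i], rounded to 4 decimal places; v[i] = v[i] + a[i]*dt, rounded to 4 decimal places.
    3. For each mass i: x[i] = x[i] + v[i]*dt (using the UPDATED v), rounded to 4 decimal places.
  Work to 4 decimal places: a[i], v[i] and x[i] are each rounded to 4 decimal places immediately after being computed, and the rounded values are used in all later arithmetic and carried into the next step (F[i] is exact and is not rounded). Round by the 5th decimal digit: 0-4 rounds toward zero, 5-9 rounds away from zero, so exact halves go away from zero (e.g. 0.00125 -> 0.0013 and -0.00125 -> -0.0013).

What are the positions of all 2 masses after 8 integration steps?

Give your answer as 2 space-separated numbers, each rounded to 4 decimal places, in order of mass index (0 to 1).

Answer: 5.0175 12.4562

Derivation:
Step 0: x=[7.0000 11.0000] v=[0.0000 2.0000]
Step 1: x=[6.8800 11.2400] v=[-1.2000 2.4000]
Step 2: x=[6.6592 11.5056] v=[-2.2080 2.6560]
Step 3: x=[6.3659 11.7773] v=[-2.9331 2.7174]
Step 4: x=[6.0344 12.0326] v=[-3.3149 2.5528]
Step 5: x=[5.7015 12.2480] v=[-3.3294 2.1535]
Step 6: x=[5.4024 12.4015] v=[-2.9914 1.5349]
Step 7: x=[5.1671 12.4750] v=[-2.3527 0.7353]
Step 8: x=[5.0175 12.4562] v=[-1.4964 -0.1879]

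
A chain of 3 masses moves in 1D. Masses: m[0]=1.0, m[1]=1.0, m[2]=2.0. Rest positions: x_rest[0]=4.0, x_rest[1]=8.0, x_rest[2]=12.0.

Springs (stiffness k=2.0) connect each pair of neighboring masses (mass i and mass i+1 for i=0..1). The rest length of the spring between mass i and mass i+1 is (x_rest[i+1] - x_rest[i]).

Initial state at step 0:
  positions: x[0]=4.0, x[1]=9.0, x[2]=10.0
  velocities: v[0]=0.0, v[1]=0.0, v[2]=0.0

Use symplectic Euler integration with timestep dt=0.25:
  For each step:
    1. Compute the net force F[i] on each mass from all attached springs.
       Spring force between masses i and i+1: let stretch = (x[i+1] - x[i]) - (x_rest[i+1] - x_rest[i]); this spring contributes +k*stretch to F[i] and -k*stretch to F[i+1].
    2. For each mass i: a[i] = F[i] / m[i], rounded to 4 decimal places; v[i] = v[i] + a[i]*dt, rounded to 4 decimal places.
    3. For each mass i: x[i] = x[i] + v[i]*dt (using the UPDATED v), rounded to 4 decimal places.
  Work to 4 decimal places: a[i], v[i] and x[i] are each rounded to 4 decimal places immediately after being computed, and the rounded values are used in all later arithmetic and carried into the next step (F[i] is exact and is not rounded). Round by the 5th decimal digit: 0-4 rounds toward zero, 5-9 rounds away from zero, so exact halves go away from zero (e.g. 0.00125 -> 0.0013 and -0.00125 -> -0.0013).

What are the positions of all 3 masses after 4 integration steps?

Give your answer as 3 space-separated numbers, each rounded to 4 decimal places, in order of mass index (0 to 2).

Step 0: x=[4.0000 9.0000 10.0000] v=[0.0000 0.0000 0.0000]
Step 1: x=[4.1250 8.5000 10.1875] v=[0.5000 -2.0000 0.7500]
Step 2: x=[4.2969 7.6641 10.5195] v=[0.6875 -3.3438 1.3281]
Step 3: x=[4.3897 6.7642 10.9231] v=[0.3711 -3.5997 1.6143]
Step 4: x=[4.2793 6.0873 11.3168] v=[-0.4417 -2.7075 1.5746]

Answer: 4.2793 6.0873 11.3168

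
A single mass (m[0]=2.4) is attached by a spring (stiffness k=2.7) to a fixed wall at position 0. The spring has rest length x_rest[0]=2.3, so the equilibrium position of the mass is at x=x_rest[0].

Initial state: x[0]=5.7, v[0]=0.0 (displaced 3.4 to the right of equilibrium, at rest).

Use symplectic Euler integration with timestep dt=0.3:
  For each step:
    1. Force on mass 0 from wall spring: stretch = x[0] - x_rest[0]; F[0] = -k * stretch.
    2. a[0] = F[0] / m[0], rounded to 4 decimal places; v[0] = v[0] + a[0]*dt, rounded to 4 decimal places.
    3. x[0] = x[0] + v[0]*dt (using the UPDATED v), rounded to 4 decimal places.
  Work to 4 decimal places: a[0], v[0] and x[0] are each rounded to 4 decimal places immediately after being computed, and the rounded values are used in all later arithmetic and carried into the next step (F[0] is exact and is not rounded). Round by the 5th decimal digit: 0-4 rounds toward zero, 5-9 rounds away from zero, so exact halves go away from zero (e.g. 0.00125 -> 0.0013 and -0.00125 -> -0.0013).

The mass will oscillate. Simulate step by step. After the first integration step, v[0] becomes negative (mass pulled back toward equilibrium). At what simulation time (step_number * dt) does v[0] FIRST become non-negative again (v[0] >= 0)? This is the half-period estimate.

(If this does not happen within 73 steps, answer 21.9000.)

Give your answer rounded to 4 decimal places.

Step 0: x=[5.7000] v=[0.0000]
Step 1: x=[5.3558] v=[-1.1475]
Step 2: x=[4.7022] v=[-2.1788]
Step 3: x=[3.8053] v=[-2.9896]
Step 4: x=[2.7560] v=[-3.4977]
Step 5: x=[1.6605] v=[-3.6516]
Step 6: x=[0.6298] v=[-3.4358]
Step 7: x=[-0.2318] v=[-2.8721]
Step 8: x=[-0.8371] v=[-2.0176]
Step 9: x=[-1.1247] v=[-0.9588]
Step 10: x=[-1.0656] v=[0.1970]
First v>=0 after going negative at step 10, time=3.0000

Answer: 3.0000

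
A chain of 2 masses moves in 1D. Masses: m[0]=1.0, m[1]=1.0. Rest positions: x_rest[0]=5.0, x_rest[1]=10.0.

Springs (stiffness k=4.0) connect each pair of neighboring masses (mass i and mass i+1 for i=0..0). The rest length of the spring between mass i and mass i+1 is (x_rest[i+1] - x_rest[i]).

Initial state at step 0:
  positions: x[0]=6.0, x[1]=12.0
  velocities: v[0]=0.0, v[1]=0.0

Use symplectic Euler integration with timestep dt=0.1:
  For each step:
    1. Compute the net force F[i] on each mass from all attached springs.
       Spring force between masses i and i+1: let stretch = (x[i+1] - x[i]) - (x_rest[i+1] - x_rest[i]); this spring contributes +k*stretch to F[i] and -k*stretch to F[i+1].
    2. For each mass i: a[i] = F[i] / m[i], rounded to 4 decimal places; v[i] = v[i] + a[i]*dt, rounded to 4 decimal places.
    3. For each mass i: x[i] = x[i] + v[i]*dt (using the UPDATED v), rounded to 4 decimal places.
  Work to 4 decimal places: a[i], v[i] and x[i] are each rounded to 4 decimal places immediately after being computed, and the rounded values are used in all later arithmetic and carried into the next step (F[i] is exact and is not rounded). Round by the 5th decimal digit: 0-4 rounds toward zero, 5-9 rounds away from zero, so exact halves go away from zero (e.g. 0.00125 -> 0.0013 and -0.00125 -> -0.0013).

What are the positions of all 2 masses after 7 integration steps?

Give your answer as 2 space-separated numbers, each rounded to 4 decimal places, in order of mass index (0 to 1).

Step 0: x=[6.0000 12.0000] v=[0.0000 0.0000]
Step 1: x=[6.0400 11.9600] v=[0.4000 -0.4000]
Step 2: x=[6.1168 11.8832] v=[0.7680 -0.7680]
Step 3: x=[6.2243 11.7757] v=[1.0746 -1.0746]
Step 4: x=[6.3538 11.6462] v=[1.2952 -1.2952]
Step 5: x=[6.4950 11.5050] v=[1.4122 -1.4122]
Step 6: x=[6.6366 11.3634] v=[1.4162 -1.4162]
Step 7: x=[6.7673 11.2327] v=[1.3069 -1.3069]

Answer: 6.7673 11.2327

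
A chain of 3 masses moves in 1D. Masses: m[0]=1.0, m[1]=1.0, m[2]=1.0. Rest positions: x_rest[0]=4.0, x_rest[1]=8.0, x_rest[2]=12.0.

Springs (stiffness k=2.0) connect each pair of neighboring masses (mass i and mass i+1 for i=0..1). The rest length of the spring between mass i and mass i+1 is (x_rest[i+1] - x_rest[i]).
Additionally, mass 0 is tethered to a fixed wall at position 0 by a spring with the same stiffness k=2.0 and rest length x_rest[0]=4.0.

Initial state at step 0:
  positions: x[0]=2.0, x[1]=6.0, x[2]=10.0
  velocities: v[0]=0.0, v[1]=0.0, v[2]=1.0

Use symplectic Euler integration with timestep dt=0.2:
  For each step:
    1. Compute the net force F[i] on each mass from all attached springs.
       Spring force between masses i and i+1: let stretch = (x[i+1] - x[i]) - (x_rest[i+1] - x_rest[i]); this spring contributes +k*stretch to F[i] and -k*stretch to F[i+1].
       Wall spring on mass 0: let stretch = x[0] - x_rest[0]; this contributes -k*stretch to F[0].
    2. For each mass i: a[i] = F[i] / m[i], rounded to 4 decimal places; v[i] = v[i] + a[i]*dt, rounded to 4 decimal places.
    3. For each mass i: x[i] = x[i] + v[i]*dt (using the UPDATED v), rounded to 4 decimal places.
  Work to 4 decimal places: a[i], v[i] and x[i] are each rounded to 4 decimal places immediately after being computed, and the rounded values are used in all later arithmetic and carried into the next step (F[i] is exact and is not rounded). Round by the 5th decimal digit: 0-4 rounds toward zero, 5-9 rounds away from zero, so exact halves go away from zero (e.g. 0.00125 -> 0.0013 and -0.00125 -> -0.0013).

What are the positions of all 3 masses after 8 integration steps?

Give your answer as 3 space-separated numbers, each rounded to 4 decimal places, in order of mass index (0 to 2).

Step 0: x=[2.0000 6.0000 10.0000] v=[0.0000 0.0000 1.0000]
Step 1: x=[2.1600 6.0000 10.2000] v=[0.8000 0.0000 1.0000]
Step 2: x=[2.4544 6.0288 10.3840] v=[1.4720 0.1440 0.9200]
Step 3: x=[2.8384 6.1201 10.5396] v=[1.9200 0.4563 0.7779]
Step 4: x=[3.2579 6.3024 10.6616] v=[2.0973 0.9114 0.6101]
Step 5: x=[3.6603 6.5899 10.7549] v=[2.0119 1.4373 0.4664]
Step 6: x=[4.0042 6.9762 10.8350] v=[1.7196 1.9315 0.4004]
Step 7: x=[4.2655 7.4334 10.9264] v=[1.3067 2.2862 0.4569]
Step 8: x=[4.4390 7.9166 11.0583] v=[0.8677 2.4162 0.6597]

Answer: 4.4390 7.9166 11.0583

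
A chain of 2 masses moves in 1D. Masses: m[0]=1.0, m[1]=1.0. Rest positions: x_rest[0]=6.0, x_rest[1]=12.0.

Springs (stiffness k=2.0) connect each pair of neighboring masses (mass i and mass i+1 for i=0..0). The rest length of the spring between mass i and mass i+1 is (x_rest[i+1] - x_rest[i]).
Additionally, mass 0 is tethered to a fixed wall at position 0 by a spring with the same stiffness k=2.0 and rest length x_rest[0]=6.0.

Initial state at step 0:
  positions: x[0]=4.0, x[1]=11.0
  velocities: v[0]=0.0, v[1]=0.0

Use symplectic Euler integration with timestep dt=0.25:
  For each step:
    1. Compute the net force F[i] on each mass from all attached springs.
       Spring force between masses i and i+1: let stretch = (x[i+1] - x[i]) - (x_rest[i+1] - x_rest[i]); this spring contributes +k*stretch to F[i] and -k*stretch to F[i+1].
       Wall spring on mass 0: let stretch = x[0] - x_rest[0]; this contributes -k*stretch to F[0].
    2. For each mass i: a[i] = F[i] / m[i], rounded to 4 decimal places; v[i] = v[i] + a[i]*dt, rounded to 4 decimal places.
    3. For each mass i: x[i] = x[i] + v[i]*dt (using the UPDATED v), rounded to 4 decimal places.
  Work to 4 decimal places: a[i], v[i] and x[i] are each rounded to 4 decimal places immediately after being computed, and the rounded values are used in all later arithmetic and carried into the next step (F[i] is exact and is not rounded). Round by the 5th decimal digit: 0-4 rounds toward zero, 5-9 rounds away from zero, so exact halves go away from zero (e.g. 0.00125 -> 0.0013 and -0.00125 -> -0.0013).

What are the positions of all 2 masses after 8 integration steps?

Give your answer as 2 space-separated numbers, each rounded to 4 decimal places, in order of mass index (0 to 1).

Step 0: x=[4.0000 11.0000] v=[0.0000 0.0000]
Step 1: x=[4.3750 10.8750] v=[1.5000 -0.5000]
Step 2: x=[5.0156 10.6875] v=[2.5625 -0.7500]
Step 3: x=[5.7383 10.5410] v=[2.8907 -0.5860]
Step 4: x=[6.3440 10.5442] v=[2.4229 0.0127]
Step 5: x=[6.6818 10.7724] v=[1.3510 0.9126]
Step 6: x=[6.6957 11.2392] v=[0.0554 1.8673]
Step 7: x=[6.4405 11.8881] v=[-1.0207 2.5956]
Step 8: x=[6.0612 12.6061] v=[-1.5172 2.8718]

Answer: 6.0612 12.6061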